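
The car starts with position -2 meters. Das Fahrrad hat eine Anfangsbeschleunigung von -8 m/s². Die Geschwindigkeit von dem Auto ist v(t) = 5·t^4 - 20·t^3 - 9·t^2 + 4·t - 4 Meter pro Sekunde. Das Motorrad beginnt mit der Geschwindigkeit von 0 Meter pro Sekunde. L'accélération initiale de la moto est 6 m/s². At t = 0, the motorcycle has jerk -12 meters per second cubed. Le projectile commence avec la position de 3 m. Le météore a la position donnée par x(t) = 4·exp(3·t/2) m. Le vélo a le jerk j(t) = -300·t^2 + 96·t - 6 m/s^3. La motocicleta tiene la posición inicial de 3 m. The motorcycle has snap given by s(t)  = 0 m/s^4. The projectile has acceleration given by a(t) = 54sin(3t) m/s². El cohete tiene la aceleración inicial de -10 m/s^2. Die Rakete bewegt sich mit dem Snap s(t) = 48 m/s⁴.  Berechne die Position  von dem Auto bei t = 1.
Wir müssen die Stammfunktion unserer Gleichung für die Geschwindigkeit v(t) = 5·t^4 - 20·t^3 - 9·t^2 + 4·t - 4 1-mal finden. Mit ∫v(t)dt und Anwendung von x(0) = -2, finden wir x(t) = t^5 - 5·t^4 - 3·t^3 + 2·t^2 - 4·t - 2. Wir haben die Position x(t) = t^5 - 5·t^4 - 3·t^3 + 2·t^2 - 4·t - 2. Durch Einsetzen von t = 1: x(1) = -11.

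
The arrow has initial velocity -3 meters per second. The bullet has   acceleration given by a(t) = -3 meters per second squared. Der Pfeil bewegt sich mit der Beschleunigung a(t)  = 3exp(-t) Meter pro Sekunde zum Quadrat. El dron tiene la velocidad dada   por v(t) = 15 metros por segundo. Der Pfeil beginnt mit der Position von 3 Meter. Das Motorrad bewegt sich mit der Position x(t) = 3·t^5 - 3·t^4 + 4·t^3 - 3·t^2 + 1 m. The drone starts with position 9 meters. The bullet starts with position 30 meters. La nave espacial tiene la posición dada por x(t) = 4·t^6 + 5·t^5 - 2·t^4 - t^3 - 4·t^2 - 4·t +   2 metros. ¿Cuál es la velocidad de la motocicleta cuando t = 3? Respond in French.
Pour résoudre ceci, nous devons prendre 1 dérivée de notre équation de la position x(t) = 3·t^5 - 3·t^4 + 4·t^3 - 3·t^2 + 1. En prenant d/dt de x(t), nous trouvons v(t) = 15·t^4 - 12·t^3 + 12·t^2 - 6·t. Nous avons la vitesse v(t) = 15·t^4 - 12·t^3 + 12·t^2 - 6·t. En substituant t = 3: v(3) = 981.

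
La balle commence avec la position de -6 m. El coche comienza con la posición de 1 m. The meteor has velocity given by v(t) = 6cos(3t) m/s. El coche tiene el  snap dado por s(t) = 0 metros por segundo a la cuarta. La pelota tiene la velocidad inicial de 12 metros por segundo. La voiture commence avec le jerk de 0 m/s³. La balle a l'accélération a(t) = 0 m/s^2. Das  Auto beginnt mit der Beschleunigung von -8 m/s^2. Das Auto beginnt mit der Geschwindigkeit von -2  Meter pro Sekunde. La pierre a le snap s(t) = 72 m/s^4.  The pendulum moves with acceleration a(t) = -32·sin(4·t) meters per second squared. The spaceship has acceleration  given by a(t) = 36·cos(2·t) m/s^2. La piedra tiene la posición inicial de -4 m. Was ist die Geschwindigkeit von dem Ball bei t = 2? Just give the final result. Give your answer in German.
Bei t = 2, v = 12.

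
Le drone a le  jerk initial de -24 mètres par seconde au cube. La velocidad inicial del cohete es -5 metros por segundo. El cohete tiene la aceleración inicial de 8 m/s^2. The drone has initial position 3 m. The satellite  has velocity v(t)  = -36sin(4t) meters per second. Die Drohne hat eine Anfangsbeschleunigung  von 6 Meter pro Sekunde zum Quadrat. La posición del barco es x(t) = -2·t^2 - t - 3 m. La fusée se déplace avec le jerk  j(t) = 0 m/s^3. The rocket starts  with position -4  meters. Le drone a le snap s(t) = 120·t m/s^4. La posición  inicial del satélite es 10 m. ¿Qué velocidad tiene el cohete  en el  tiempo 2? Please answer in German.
Um dies zu lösen, müssen wir 2 Integrale unserer Gleichung für den Ruck j(t) = 0 finden. Die Stammfunktion von dem Ruck ist die Beschleunigung. Mit a(0) = 8 erhalten wir a(t) = 8. Das Integral von der Beschleunigung, mit v(0) = -5, ergibt die Geschwindigkeit: v(t) = 8·t - 5. Wir haben die Geschwindigkeit v(t) = 8·t - 5. Durch Einsetzen von t = 2: v(2) = 11.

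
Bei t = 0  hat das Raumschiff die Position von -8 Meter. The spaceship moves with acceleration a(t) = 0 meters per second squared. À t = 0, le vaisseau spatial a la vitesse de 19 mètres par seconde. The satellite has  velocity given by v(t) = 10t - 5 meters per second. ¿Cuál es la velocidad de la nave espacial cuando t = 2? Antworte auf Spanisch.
Partiendo de la aceleración a(t) = 0, tomamos 1 antiderivada. Integrando la aceleración y usando la condición inicial v(0) = 19, obtenemos v(t) = 19. Tenemos la velocidad v(t) = 19. Sustituyendo t = 2: v(2) = 19.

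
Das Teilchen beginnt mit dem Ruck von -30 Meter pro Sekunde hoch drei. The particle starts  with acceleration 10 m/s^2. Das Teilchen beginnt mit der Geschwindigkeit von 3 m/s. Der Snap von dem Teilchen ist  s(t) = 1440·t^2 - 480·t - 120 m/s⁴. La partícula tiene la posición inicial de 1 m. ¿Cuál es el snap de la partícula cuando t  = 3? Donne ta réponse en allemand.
Mit s(t) = 1440·t^2 - 480·t - 120 und Einsetzen von t = 3, finden wir s = 11400.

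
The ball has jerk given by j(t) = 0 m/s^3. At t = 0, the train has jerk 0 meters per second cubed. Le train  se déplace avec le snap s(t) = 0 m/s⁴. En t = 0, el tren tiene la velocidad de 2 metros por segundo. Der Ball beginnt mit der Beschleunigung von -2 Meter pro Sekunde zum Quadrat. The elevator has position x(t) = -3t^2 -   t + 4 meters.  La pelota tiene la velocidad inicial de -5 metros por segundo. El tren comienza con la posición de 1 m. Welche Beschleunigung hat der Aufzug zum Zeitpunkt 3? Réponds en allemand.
Um dies zu lösen, müssen wir 2 Ableitungen unserer Gleichung für die Position x(t) = -3·t^2 - t + 4 nehmen. Durch Ableiten von der Position erhalten wir die Geschwindigkeit: v(t) = -6·t - 1. Mit d/dt von v(t) finden wir a(t) = -6. Wir haben die Beschleunigung a(t) = -6. Durch Einsetzen von t = 3: a(3) = -6.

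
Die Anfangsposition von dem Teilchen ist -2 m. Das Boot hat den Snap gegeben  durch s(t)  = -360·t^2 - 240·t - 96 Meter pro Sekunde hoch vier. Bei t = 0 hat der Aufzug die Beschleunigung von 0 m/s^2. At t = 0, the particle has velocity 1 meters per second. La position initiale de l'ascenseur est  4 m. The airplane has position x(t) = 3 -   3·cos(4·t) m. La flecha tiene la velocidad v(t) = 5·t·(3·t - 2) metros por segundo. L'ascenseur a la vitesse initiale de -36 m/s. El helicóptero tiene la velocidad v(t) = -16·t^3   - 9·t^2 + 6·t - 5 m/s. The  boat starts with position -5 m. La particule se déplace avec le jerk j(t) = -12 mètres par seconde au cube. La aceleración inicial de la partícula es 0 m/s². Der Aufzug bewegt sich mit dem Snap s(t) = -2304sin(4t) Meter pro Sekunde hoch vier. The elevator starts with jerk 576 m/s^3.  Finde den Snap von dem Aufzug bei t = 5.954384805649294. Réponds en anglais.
We have snap s(t) = -2304·sin(4·t). Substituting t = 5.954384805649294: s(5.954384805649294) = 2229.15043615935.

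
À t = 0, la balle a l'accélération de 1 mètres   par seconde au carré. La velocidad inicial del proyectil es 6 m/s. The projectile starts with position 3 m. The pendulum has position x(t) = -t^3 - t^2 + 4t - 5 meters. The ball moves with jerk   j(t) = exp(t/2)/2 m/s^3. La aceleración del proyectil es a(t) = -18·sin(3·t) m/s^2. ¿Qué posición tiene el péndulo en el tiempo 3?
Tenemos la posición x(t) = -t^3 - t^2 + 4·t - 5. Sustituyendo t = 3: x(3) = -29.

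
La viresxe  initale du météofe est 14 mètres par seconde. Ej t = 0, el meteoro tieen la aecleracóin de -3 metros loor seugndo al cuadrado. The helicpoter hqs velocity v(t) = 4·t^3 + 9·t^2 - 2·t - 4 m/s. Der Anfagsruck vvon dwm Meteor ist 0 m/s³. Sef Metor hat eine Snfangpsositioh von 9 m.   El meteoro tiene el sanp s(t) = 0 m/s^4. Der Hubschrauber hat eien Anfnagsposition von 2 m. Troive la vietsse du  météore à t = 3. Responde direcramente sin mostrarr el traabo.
La vitesse à t = 3 est v = 5.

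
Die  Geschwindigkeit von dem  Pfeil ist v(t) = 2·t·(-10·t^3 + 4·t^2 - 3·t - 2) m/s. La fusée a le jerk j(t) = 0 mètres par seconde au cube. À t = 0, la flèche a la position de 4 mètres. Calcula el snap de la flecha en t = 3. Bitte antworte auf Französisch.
Nous devons dériver notre équation de la vitesse v(t) = 2·t·(-10·t^3 + 4·t^2 - 3·t - 2) 3 fois. En dérivant la vitesse, nous obtenons l'accélération: a(t) = -20·t^3 + 8·t^2 + 2·t·(-30·t^2 + 8·t - 3) - 6·t - 4. En dérivant l'accélération, nous obtenons le jerk: j(t) = -120·t^2 + 2·t·(8 - 60·t) + 32·t - 12. En dérivant le jerk, nous obtenons le snap: s(t) = 48 - 480·t. Nous avons le snap s(t) = 48 - 480·t. En substituant t = 3: s(3) = -1392.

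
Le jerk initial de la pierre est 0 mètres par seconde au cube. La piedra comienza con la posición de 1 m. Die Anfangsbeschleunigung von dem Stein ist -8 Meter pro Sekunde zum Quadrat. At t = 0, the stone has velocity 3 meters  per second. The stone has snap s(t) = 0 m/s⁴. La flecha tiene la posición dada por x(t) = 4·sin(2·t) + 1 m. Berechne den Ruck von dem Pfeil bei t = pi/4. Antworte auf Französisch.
En partant de la position x(t) = 4·sin(2·t) + 1, nous prenons 3 dérivées. La dérivée de la position donne la vitesse: v(t) = 8·cos(2·t). En dérivant la vitesse, nous obtenons l'accélération: a(t) = -16·sin(2·t). En prenant d/dt de a(t), nous trouvons j(t) = -32·cos(2·t). Nous avons le jerk j(t) = -32·cos(2·t). En substituant t = pi/4: j(pi/4) = 0.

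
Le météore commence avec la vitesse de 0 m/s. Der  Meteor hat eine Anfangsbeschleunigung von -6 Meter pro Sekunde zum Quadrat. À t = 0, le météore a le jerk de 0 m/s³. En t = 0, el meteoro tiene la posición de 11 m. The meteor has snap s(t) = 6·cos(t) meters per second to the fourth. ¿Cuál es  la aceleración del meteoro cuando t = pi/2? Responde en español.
Debemos encontrar la antiderivada de nuestra ecuación del snap s(t) = 6·cos(t) 2 veces. La integral del snap, con j(0) = 0, da la sacudida: j(t) = 6·sin(t). La antiderivada de la sacudida, con a(0) = -6, da la aceleración: a(t) = -6·cos(t). De la ecuación de la aceleración a(t) = -6·cos(t), sustituimos t = pi/2 para obtener a = 0.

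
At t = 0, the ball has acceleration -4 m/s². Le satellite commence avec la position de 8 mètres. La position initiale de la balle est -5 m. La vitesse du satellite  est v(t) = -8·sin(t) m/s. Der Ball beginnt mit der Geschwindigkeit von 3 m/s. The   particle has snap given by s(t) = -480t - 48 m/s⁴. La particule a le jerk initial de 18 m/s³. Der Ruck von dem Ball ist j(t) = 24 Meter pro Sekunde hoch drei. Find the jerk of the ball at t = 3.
We have jerk j(t) = 24. Substituting t = 3: j(3) = 24.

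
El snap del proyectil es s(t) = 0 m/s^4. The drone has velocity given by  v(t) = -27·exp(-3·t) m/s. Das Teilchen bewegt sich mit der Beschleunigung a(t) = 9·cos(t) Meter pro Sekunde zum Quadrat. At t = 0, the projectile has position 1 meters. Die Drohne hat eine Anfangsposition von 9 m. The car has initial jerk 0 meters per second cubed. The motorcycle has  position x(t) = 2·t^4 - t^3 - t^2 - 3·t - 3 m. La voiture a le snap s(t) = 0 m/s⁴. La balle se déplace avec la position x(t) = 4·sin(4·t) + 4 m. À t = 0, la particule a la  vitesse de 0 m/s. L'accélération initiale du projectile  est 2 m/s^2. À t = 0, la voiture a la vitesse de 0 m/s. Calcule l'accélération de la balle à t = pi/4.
Nous devons dériver notre équation de la position x(t) = 4·sin(4·t) + 4 2 fois. En prenant d/dt de x(t), nous trouvons v(t) = 16·cos(4·t). En prenant d/dt de v(t), nous trouvons a(t) = -64·sin(4·t). De l'équation de l'accélération a(t) = -64·sin(4·t), nous substituons t = pi/4 pour obtenir a = 0.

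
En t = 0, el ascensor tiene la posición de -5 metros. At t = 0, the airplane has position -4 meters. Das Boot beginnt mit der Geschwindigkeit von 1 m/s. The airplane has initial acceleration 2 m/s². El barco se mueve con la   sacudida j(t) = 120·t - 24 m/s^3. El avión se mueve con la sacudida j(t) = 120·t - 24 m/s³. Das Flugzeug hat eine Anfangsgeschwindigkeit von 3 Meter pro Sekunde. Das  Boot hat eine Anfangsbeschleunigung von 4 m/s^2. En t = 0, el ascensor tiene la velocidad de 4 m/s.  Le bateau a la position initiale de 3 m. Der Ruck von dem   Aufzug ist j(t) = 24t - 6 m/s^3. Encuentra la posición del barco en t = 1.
Para resolver esto, necesitamos tomar 3 antiderivadas de nuestra ecuación de la sacudida j(t) = 120·t - 24. La antiderivada de la sacudida es la aceleración. Usando a(0) = 4, obtenemos a(t) = 60·t^2 - 24·t + 4. La antiderivada de la aceleración es la velocidad. Usando v(0) = 1, obtenemos v(t) = 20·t^3 - 12·t^2 + 4·t + 1. La antiderivada de la velocidad es la posición. Usando x(0) = 3, obtenemos x(t) = 5·t^4 - 4·t^3 + 2·t^2 + t + 3. Tenemos la posición x(t) = 5·t^4 - 4·t^3 + 2·t^2 + t + 3. Sustituyendo t = 1: x(1) = 7.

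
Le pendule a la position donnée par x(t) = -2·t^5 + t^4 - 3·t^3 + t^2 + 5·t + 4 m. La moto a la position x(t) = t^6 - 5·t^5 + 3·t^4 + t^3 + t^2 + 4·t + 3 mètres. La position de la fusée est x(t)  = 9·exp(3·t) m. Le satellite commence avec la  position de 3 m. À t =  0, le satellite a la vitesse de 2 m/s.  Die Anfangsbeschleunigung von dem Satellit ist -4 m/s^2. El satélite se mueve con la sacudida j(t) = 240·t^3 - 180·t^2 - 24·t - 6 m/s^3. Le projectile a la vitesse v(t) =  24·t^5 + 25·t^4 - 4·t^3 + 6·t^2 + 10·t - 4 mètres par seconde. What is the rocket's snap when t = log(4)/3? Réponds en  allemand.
Wir müssen unsere Gleichung für die Position x(t) = 9·exp(3·t) 4-mal ableiten. Mit d/dt von x(t) finden wir v(t) = 27·exp(3·t). Die Ableitung von der Geschwindigkeit ergibt die Beschleunigung: a(t) = 81·exp(3·t). Mit d/dt von a(t) finden wir j(t) = 243·exp(3·t). Die Ableitung von dem Ruck ergibt den Snap: s(t) = 729·exp(3·t). Mit s(t) = 729·exp(3·t) und Einsetzen von t = log(4)/3, finden wir s = 2916.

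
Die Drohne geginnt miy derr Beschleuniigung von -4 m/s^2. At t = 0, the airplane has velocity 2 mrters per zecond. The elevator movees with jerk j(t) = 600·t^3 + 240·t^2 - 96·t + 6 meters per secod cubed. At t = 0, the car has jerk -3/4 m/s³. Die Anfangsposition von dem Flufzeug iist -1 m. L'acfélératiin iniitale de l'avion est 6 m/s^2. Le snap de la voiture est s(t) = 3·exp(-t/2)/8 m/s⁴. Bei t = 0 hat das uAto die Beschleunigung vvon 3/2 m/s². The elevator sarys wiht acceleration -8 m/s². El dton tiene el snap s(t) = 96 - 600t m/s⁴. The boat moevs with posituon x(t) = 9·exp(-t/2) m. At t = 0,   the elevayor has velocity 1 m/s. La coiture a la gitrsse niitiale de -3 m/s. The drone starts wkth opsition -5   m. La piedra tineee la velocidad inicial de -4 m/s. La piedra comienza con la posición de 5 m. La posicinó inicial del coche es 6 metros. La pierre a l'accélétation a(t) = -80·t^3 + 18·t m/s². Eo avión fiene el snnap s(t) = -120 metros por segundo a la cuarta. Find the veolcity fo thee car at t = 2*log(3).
We must find the integral of our snap equation s(t) = 3·exp(-t/2)/8 3 times. Finding the integral of s(t) and using j(0) = -3/4: j(t) = -3·exp(-t/2)/4. Finding the antiderivative of j(t) and using a(0) = 3/2: a(t) = 3·exp(-t/2)/2. Finding the antiderivative of a(t) and using v(0) = -3: v(t) = -3·exp(-t/2). From the given velocity equation v(t) = -3·exp(-t/2), we substitute t = 2*log(3) to get v = -1.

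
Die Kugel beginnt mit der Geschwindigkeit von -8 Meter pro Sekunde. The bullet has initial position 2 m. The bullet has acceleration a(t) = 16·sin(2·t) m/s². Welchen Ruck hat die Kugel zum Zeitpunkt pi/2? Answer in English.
Starting from acceleration a(t) = 16·sin(2·t), we take 1 derivative. The derivative of acceleration gives jerk: j(t) = 32·cos(2·t). Using j(t) = 32·cos(2·t) and substituting t = pi/2, we find j = -32.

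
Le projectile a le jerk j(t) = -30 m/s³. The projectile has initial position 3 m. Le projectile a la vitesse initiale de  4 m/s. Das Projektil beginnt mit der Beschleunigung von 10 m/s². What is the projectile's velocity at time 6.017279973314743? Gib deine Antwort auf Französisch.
Nous devons intégrer notre équation du jerk j(t) = -30 2 fois. En intégrant le jerk et en utilisant la condition initiale a(0) = 10, nous obtenons a(t) = 10 - 30·t. La primitive de l'accélération, avec v(0) = 4, donne la vitesse: v(t) = -15·t^2 + 10·t + 4. De l'équation de la vitesse v(t) = -15·t^2 + 10·t + 4, nous substituons t = 6.017279973314743 pour obtenir v = -478.942074425673.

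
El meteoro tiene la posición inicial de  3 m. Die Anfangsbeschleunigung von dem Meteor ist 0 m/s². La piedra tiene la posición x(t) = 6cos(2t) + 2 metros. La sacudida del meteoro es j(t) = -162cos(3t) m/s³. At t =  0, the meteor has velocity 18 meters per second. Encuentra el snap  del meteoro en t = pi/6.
Partiendo de la sacudida j(t) = -162·cos(3·t), tomamos 1 derivada. Derivando la sacudida, obtenemos el snap: s(t) = 486·sin(3·t). Usando s(t) = 486·sin(3·t) y sustituyendo t = pi/6, encontramos s = 486.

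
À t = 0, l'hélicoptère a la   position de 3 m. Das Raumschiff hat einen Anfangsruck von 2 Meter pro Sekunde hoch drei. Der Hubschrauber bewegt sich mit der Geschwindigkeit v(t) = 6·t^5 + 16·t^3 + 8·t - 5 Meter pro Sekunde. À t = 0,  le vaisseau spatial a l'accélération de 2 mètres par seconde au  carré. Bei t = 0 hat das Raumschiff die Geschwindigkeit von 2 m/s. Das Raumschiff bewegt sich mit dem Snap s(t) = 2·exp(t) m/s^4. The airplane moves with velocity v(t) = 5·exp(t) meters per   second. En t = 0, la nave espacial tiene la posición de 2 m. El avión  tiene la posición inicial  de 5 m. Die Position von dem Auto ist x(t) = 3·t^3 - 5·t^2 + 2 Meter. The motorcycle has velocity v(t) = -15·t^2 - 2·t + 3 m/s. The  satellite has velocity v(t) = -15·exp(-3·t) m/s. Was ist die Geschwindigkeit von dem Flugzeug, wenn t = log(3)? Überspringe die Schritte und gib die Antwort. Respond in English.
At t = log(3), v = 15.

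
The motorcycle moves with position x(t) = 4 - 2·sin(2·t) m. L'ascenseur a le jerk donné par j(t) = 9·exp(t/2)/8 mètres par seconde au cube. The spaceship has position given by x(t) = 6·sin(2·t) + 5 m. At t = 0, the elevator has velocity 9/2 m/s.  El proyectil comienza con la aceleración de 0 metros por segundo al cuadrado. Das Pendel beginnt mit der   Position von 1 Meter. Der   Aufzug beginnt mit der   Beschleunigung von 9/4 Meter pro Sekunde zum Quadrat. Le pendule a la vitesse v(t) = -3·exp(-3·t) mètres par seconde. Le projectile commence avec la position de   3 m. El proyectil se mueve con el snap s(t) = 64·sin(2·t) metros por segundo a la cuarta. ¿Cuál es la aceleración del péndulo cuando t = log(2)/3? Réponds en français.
Nous devons dériver notre équation de la vitesse v(t) = -3·exp(-3·t) 1 fois. En dérivant la vitesse, nous obtenons l'accélération: a(t) = 9·exp(-3·t). Nous avons l'accélération a(t) = 9·exp(-3·t). En substituant t = log(2)/3: a(log(2)/3) = 9/2.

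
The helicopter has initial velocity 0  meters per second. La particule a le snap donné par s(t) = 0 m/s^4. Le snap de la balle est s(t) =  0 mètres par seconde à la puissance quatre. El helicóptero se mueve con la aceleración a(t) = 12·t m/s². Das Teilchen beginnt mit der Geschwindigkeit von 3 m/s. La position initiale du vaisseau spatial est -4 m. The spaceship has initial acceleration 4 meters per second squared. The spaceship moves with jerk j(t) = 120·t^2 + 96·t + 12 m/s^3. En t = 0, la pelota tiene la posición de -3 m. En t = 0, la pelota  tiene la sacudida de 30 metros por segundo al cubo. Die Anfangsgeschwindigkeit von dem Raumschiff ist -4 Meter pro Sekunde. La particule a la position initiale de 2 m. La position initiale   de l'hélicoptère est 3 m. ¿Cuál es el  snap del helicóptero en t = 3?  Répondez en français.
Nous devons dériver notre équation de l'accélération a(t) = 12·t 2 fois. En dérivant l'accélération, nous obtenons le jerk: j(t) = 12. En prenant d/dt de j(t), nous trouvons s(t) = 0. De l'équation du snap s(t) = 0, nous substituons t = 3 pour obtenir s = 0.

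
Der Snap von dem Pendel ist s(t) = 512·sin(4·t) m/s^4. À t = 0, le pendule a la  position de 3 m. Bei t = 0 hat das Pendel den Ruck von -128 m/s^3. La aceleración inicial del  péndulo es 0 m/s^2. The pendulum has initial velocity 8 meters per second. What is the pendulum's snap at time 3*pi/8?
Using s(t) = 512·sin(4·t) and substituting t = 3*pi/8, we find s = -512.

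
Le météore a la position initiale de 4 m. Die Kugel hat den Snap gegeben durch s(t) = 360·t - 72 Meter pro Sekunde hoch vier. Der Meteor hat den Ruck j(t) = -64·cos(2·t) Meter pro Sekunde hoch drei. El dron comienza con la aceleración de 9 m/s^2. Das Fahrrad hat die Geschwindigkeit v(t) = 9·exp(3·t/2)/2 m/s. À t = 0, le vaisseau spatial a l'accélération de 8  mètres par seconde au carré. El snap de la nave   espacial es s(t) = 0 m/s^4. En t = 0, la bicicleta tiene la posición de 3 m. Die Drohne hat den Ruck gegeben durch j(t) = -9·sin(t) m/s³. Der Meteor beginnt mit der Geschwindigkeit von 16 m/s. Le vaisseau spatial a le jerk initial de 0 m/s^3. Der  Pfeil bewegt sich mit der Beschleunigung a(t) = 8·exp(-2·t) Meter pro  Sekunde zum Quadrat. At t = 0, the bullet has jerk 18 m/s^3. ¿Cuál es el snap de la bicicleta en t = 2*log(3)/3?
Debemos derivar nuestra ecuación de la velocidad v(t) = 9·exp(3·t/2)/2 3 veces. Tomando d/dt de v(t), encontramos a(t) = 27·exp(3·t/2)/4. Derivando la aceleración, obtenemos la sacudida: j(t) = 81·exp(3·t/2)/8. Derivando la sacudida, obtenemos el snap: s(t) = 243·exp(3·t/2)/16. Usando s(t) = 243·exp(3·t/2)/16 y sustituyendo t = 2*log(3)/3, encontramos s = 729/16.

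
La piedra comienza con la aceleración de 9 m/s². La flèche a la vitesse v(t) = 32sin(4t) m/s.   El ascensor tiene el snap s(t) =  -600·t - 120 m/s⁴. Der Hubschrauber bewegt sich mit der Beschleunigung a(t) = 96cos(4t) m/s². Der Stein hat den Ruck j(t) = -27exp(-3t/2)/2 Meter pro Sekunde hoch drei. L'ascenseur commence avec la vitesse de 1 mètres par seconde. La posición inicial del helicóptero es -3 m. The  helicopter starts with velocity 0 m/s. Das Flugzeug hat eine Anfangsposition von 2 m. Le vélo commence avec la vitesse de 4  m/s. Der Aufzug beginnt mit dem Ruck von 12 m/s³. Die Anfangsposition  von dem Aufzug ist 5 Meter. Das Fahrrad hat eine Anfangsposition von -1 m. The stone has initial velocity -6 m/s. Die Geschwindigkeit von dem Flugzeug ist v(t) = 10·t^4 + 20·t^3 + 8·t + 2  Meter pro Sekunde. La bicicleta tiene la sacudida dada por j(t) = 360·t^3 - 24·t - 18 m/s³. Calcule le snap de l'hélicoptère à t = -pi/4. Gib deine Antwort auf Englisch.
To solve this, we need to take 2 derivatives of our acceleration equation a(t) = 96·cos(4·t). Taking d/dt of a(t), we find j(t) = -384·sin(4·t). Differentiating jerk, we get snap: s(t) = -1536·cos(4·t). Using s(t) = -1536·cos(4·t) and substituting t = -pi/4, we find s = 1536.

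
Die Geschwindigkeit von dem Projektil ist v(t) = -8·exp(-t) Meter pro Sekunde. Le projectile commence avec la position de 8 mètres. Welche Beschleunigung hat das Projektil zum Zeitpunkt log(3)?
Um dies zu lösen, müssen wir 1 Ableitung unserer Gleichung für die Geschwindigkeit v(t) = -8·exp(-t) nehmen. Die Ableitung von der Geschwindigkeit ergibt die Beschleunigung: a(t) = 8·exp(-t). Wir haben die Beschleunigung a(t) = 8·exp(-t). Durch Einsetzen von t = log(3): a(log(3)) = 8/3.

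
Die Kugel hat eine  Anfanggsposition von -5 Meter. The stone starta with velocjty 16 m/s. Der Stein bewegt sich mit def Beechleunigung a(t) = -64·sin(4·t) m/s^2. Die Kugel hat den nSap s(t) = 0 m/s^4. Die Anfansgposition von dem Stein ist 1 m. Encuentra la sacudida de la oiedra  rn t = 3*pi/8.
Debemos derivar nuestra ecuación de la aceleración a(t) = -64·sin(4·t) 1 vez. Derivando la aceleración, obtenemos la sacudida: j(t) = -256·cos(4·t). De la ecuación de la sacudida j(t) = -256·cos(4·t), sustituimos t = 3*pi/8 para obtener j = 0.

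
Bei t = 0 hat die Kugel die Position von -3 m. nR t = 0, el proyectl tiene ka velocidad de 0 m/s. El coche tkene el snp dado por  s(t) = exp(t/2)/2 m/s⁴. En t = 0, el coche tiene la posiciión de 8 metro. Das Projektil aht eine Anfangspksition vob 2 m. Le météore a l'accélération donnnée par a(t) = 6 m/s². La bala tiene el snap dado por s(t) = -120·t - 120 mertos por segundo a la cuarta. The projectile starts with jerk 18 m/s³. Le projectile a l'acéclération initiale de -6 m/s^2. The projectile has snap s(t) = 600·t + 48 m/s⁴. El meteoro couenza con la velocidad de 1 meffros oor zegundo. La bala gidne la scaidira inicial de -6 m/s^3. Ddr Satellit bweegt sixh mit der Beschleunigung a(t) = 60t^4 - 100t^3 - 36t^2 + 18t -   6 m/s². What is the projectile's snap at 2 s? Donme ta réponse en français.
En utilisant s(t) = 600·t + 48 et en substituant t = 2, nous trouvons s = 1248.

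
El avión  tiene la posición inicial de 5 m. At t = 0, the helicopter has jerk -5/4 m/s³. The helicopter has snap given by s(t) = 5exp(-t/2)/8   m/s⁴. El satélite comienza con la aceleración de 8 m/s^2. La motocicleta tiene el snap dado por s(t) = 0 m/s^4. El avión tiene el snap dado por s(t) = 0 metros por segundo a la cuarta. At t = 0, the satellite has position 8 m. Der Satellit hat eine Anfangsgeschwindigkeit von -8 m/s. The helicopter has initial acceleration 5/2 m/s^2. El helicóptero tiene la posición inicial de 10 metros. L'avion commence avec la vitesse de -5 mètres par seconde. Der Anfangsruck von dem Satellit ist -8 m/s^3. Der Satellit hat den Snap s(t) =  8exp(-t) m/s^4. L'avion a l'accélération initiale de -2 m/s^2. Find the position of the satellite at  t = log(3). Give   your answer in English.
To solve this, we need to take 4 integrals of our snap equation s(t) = 8·exp(-t). Integrating snap and using the initial condition j(0) = -8, we get j(t) = -8·exp(-t). Taking ∫j(t)dt and applying a(0) = 8, we find a(t) = 8·exp(-t). Integrating acceleration and using the initial condition v(0) = -8, we get v(t) = -8·exp(-t). The antiderivative of velocity, with x(0) = 8, gives position: x(t) = 8·exp(-t). From the given position equation x(t) = 8·exp(-t), we substitute t = log(3) to get x = 8/3.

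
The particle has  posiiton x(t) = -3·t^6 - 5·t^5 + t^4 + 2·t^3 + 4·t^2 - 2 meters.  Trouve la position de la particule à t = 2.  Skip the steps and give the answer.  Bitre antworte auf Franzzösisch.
La position à t = 2 est x = -306.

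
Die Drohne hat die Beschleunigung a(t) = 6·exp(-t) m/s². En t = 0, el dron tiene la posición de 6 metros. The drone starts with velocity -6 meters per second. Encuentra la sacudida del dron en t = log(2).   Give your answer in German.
Um dies zu lösen, müssen wir 1 Ableitung unserer Gleichung für die Beschleunigung a(t) = 6·exp(-t) nehmen. Durch Ableiten von der Beschleunigung erhalten wir den Ruck: j(t) = -6·exp(-t). Aus der Gleichung für den Ruck j(t) = -6·exp(-t), setzen wir t = log(2) ein und erhalten j = -3.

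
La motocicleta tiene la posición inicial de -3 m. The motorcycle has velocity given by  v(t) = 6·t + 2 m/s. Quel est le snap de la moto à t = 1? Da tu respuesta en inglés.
We must differentiate our velocity equation v(t) = 6·t + 2 3 times. Taking d/dt of v(t), we find a(t) = 6. Taking d/dt of a(t), we find j(t) = 0. Taking d/dt of j(t), we find s(t) = 0. Using s(t) = 0 and substituting t = 1, we find s = 0.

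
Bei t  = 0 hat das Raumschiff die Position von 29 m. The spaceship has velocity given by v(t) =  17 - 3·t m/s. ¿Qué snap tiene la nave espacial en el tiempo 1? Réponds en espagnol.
Debemos derivar nuestra ecuación de la velocidad v(t) = 17 - 3·t 3 veces. Tomando d/dt de v(t), encontramos a(t) = -3. La derivada de la aceleración da la sacudida: j(t) = 0. Derivando la sacudida, obtenemos el snap: s(t) = 0. Usando s(t) = 0 y sustituyendo t = 1, encontramos s = 0.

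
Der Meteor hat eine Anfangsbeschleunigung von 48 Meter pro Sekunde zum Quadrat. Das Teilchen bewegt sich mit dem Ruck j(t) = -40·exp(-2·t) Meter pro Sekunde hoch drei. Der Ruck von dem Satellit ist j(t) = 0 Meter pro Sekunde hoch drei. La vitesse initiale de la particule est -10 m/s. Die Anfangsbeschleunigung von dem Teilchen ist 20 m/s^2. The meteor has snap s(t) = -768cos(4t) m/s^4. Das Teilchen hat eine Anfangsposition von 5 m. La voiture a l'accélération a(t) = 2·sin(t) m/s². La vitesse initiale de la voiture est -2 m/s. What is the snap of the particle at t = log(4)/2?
We must differentiate our jerk equation j(t) = -40·exp(-2·t) 1 time. Taking d/dt of j(t), we find s(t) = 80·exp(-2·t). From the given snap equation s(t) = 80·exp(-2·t), we substitute t = log(4)/2 to get s = 20.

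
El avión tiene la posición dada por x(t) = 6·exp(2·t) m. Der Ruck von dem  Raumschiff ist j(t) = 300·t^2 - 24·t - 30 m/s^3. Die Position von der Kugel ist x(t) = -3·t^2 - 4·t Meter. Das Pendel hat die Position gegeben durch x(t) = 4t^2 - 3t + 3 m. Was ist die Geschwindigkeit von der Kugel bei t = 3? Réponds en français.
Pour résoudre ceci, nous devons prendre 1 dérivée de notre équation de la position x(t) = -3·t^2 - 4·t. En prenant d/dt de x(t), nous trouvons v(t) = -6·t - 4. De l'équation de la vitesse v(t) = -6·t - 4, nous substituons t = 3 pour obtenir v = -22.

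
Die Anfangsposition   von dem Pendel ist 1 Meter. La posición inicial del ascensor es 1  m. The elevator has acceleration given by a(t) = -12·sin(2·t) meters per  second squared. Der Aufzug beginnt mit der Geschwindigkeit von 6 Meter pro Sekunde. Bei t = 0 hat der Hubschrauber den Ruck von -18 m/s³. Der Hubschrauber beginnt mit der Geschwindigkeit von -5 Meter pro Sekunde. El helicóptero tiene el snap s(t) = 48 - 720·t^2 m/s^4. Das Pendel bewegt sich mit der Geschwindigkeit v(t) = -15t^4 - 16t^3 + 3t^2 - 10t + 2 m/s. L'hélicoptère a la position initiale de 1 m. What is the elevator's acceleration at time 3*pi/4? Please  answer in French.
Nous avons l'accélération a(t) = -12·sin(2·t). En substituant t = 3*pi/4: a(3*pi/4) = 12.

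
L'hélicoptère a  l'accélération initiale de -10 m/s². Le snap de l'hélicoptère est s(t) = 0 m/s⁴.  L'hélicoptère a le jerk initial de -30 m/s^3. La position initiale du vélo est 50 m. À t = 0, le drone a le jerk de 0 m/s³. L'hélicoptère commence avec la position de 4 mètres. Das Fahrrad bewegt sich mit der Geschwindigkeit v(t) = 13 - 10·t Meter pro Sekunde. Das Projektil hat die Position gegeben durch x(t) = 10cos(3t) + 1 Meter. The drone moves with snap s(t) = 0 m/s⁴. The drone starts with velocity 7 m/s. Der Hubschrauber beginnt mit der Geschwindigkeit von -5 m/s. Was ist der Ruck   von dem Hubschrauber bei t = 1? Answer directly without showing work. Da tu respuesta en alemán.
Die Antwort ist -30.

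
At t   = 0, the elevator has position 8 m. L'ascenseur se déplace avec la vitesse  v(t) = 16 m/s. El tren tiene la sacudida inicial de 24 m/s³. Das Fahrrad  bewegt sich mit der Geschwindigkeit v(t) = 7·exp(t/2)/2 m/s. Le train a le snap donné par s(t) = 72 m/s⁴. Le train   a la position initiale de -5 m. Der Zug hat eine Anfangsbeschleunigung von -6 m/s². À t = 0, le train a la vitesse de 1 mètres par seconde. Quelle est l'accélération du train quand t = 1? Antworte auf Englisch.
Starting from snap s(t) = 72, we take 2 antiderivatives. The antiderivative of snap is jerk. Using j(0) = 24, we get j(t) = 72·t + 24. The antiderivative of jerk, with a(0) = -6, gives acceleration: a(t) = 36·t^2 + 24·t - 6. Using a(t) = 36·t^2 + 24·t - 6 and substituting t = 1, we find a = 54.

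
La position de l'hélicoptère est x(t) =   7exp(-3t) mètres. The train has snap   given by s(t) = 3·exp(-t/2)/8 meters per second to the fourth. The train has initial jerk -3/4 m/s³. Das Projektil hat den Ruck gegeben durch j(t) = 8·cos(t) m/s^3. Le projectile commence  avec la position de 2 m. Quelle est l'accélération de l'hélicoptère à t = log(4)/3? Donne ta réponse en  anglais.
We must differentiate our position equation x(t) = 7·exp(-3·t) 2 times. The derivative of position gives velocity: v(t) = -21·exp(-3·t). The derivative of velocity gives acceleration: a(t) = 63·exp(-3·t). Using a(t) = 63·exp(-3·t) and substituting t = log(4)/3, we find a = 63/4.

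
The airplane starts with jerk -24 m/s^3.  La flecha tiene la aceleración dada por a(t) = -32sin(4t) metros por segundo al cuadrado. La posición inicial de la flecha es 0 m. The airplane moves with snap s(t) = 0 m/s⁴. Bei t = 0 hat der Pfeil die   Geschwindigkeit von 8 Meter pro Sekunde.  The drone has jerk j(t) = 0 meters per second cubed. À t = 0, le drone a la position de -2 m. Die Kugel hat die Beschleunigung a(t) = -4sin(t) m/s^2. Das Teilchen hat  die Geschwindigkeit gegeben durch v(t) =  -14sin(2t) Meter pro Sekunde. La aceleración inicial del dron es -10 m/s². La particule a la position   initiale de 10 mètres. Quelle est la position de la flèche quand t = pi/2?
Nous devons trouver la primitive de notre équation de l'accélération a(t) = -32·sin(4·t) 2 fois. En intégrant l'accélération et en utilisant la condition initiale v(0) = 8, nous obtenons v(t) = 8·cos(4·t). En intégrant la vitesse et en utilisant la condition initiale x(0) = 0, nous obtenons x(t) = 2·sin(4·t). Nous avons la position x(t) = 2·sin(4·t). En substituant t = pi/2: x(pi/2) = 0.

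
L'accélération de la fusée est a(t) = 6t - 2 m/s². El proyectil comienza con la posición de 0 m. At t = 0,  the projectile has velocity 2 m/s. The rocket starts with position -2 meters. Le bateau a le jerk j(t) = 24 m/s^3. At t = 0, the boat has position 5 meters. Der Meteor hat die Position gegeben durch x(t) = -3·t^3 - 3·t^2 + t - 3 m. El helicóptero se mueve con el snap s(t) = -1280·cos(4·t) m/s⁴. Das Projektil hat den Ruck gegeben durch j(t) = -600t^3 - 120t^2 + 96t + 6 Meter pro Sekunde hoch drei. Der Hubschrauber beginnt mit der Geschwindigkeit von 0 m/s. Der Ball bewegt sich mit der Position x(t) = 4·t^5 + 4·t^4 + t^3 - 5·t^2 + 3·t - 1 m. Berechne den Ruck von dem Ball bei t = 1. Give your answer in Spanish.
Debemos derivar nuestra ecuación de la posición x(t) = 4·t^5 + 4·t^4 + t^3 - 5·t^2 + 3·t - 1 3 veces. Derivando la posición, obtenemos la velocidad: v(t) = 20·t^4 + 16·t^3 + 3·t^2 - 10·t + 3. Derivando la velocidad, obtenemos la aceleración: a(t) = 80·t^3 + 48·t^2 + 6·t - 10. Tomando d/dt de a(t), encontramos j(t) = 240·t^2 + 96·t + 6. Tenemos la sacudida j(t) = 240·t^2 + 96·t + 6. Sustituyendo t = 1: j(1) = 342.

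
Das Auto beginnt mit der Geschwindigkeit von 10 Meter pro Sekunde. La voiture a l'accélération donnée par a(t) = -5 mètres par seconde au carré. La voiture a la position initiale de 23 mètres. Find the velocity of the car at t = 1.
To solve this, we need to take 1 antiderivative of our acceleration equation a(t) = -5. Integrating acceleration and using the initial condition v(0) = 10, we get v(t) = 10 - 5·t. Using v(t) = 10 - 5·t and substituting t = 1, we find v = 5.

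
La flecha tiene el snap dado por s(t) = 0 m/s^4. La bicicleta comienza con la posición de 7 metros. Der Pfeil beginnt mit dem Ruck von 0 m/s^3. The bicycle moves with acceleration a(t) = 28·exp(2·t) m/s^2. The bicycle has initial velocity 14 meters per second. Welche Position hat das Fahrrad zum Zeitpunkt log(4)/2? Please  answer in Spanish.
Partiendo de la aceleración a(t) = 28·exp(2·t), tomamos 2 antiderivadas. La antiderivada de la aceleración es la velocidad. Usando v(0) = 14, obtenemos v(t) = 14·exp(2·t). Tomando ∫v(t)dt y aplicando x(0) = 7, encontramos x(t) = 7·exp(2·t). Tenemos la posición x(t) = 7·exp(2·t). Sustituyendo t = log(4)/2: x(log(4)/2) = 28.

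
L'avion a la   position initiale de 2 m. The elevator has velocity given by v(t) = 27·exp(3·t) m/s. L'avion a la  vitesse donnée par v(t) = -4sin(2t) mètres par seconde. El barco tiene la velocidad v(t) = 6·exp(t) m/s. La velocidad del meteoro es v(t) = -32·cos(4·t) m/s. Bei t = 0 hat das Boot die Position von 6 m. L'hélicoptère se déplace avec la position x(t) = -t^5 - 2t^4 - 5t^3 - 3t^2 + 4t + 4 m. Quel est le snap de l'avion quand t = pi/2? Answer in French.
Nous devons dériver notre équation de la vitesse v(t) = -4·sin(2·t) 3 fois. En dérivant la vitesse, nous obtenons l'accélération: a(t) = -8·cos(2·t). En prenant d/dt de a(t), nous trouvons j(t) = 16·sin(2·t). En prenant d/dt de j(t), nous trouvons s(t) = 32·cos(2·t). En utilisant s(t) = 32·cos(2·t) et en substituant t = pi/2, nous trouvons s = -32.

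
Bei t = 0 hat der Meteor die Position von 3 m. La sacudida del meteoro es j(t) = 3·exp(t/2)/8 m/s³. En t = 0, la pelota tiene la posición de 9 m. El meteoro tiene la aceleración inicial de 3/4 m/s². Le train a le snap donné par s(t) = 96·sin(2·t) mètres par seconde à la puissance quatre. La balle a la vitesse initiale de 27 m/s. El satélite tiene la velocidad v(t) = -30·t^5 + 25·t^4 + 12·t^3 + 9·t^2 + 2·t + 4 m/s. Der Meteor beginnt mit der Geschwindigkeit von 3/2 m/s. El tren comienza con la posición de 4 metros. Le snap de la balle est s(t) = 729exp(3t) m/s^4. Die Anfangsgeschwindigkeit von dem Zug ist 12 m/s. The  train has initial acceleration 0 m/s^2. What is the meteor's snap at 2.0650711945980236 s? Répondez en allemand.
Um dies zu lösen, müssen wir 1 Ableitung unserer Gleichung für den Ruck j(t) = 3·exp(t/2)/8 nehmen. Die Ableitung von dem Ruck ergibt den Snap: s(t) = 3·exp(t/2)/16. Aus der Gleichung für den Snap s(t) = 3·exp(t/2)/16, setzen wir t = 2.0650711945980236 ein und erhalten s = 0.526533229061364.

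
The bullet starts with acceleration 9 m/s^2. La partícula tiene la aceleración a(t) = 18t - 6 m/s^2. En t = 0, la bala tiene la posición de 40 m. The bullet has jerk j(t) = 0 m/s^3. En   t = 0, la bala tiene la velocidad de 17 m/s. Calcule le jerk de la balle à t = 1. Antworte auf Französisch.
En utilisant j(t) = 0 et en substituant t = 1, nous trouvons j = 0.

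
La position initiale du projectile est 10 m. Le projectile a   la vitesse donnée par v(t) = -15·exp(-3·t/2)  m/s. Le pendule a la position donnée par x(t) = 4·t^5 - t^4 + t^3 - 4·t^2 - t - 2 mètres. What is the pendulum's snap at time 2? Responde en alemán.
Ausgehend von der Position x(t) = 4·t^5 - t^4 + t^3 - 4·t^2 - t - 2, nehmen wir 4 Ableitungen. Die Ableitung von der Position ergibt die Geschwindigkeit: v(t) = 20·t^4 - 4·t^3 + 3·t^2 - 8·t - 1. Durch Ableiten von der Geschwindigkeit erhalten wir die Beschleunigung: a(t) = 80·t^3 - 12·t^2 + 6·t - 8. Mit d/dt von a(t) finden wir j(t) = 240·t^2 - 24·t + 6. Mit d/dt von j(t) finden wir s(t) = 480·t - 24. Wir haben den Snap s(t) = 480·t - 24. Durch Einsetzen von t = 2: s(2) = 936.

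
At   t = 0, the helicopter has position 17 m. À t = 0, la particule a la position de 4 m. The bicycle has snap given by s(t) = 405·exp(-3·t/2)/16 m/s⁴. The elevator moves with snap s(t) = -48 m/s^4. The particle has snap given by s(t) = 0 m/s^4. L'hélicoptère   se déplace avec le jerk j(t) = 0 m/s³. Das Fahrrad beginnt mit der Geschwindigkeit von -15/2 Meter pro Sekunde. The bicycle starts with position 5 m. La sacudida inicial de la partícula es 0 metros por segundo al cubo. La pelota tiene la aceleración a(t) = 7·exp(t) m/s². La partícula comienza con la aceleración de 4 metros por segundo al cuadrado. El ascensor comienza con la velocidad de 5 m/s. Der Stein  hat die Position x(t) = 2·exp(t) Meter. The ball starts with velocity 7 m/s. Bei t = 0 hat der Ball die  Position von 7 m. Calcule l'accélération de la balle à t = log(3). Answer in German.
Aus der Gleichung für die Beschleunigung a(t) = 7·exp(t), setzen wir t = log(3) ein und erhalten a = 21.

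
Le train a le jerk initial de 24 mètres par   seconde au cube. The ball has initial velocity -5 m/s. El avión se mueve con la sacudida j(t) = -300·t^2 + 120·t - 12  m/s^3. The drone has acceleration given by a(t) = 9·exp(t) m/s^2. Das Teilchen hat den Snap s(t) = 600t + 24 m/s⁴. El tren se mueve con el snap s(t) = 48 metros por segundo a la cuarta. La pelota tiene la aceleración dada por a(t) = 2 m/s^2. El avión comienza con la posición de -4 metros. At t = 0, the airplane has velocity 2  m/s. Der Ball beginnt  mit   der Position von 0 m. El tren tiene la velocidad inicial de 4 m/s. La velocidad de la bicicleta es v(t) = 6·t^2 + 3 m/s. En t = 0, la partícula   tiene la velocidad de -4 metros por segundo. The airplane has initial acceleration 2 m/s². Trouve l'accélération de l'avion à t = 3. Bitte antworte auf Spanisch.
Para resolver esto, necesitamos tomar 1 integral de nuestra ecuación de la sacudida j(t) = -300·t^2 + 120·t - 12. Tomando ∫j(t)dt y aplicando a(0) = 2, encontramos a(t) = -100·t^3 + 60·t^2 - 12·t + 2. Tenemos la aceleración a(t) = -100·t^3 + 60·t^2 - 12·t + 2. Sustituyendo t = 3: a(3) = -2194.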